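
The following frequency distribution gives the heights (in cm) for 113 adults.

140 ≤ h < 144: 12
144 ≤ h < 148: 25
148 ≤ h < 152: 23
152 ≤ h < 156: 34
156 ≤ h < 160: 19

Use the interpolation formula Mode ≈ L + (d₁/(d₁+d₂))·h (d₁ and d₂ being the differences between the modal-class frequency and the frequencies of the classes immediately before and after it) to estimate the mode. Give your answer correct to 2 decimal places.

153.69

Modal class: 152 ≤ h < 156 (highest frequency 34).
d₁ = 34 − 23 = 11, d₂ = 34 − 19 = 15
Mode ≈ 152 + (11/(11+15)) × 4 = 152 + 1.6923 = 153.6923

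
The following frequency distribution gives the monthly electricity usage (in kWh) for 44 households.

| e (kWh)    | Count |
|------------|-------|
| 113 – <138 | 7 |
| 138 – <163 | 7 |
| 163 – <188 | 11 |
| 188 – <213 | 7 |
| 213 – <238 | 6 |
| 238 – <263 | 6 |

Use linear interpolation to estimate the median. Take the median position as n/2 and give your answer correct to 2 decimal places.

Cumulative frequencies: 7, 14, 25, 32, 38, 44
n = 44; position = n/2 = 22.
This falls in the class 163 – <188: L = 163, F = 14, f = 11, h = 25.
Median ≈ 163 + ((22 − 14) / 11) × 25 = 181.1818

181.18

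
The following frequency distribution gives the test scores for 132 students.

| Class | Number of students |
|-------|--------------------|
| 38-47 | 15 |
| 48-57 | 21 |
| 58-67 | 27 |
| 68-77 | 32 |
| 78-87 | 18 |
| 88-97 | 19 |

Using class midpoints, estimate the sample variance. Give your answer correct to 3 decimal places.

240.088

Midpoints: 42.5, 52.5, 62.5, 72.5, 82.5, 92.5
n = 132, Σfm = 8990, mean = 68.1061
Σfm² = 643725
Σf(m − x̄)² = Σfm² − (Σfm)²/n = 643725 − 8990²/132 = 31451.5152
Sample variance = 31451.5152 / 131 = 240.0879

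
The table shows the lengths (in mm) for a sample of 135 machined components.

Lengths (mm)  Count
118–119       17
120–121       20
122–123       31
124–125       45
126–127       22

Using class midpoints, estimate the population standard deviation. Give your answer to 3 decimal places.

Midpoints: 118.5, 120.5, 122.5, 124.5, 126.5
n = 135, Σfm = 16607.5, mean = 123.0185
Σfm² = 2043877.75
Σf(m − x̄)² = Σfm² − (Σfm)²/n = 2043877.75 − 16607.5²/135 = 847.7037
Population variance = 847.7037 / 135 = 6.2793
Standard deviation = √6.2793 = 2.5059

2.506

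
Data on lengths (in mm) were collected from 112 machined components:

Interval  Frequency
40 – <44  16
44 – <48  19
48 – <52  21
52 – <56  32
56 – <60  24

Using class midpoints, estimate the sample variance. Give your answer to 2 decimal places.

Midpoints: 42, 46, 50, 54, 58
n = 112, Σfm = 5716, mean = 51.0357
Σfm² = 294976
Σf(m − x̄)² = Σfm² − (Σfm)²/n = 294976 − 5716²/112 = 3255.8571
Sample variance = 3255.8571 / 111 = 29.3320

29.33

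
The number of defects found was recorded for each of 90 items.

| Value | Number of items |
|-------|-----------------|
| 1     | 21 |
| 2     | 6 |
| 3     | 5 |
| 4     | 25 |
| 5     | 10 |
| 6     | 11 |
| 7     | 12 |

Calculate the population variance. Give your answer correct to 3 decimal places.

4.204

Values: 1, 2, 3, 4, 5, 6, 7
n = 90, Σfx = 348, mean = 3.8667
Σfx² = 1724
Σf(x − x̄)² = Σfx² − (Σfx)²/n = 1724 − 348²/90 = 378.4000
Population variance = 378.4000 / 90 = 4.2044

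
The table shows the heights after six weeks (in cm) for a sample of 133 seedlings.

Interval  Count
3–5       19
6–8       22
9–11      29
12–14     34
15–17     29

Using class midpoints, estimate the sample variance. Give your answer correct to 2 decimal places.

Midpoints: 4, 7, 10, 13, 16
n = 133, Σfm = 1426, mean = 10.7218
Σfm² = 17452
Σf(m − x̄)² = Σfm² − (Σfm)²/n = 17452 − 1426²/133 = 2162.7068
Sample variance = 2162.7068 / 132 = 16.3841

16.38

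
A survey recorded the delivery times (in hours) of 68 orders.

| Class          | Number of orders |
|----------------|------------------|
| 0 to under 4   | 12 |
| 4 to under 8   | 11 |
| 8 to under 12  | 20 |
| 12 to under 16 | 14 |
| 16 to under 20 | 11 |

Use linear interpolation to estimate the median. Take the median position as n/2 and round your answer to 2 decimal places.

Cumulative frequencies: 12, 23, 43, 57, 68
n = 68; position = n/2 = 34.
This falls in the class 8 to under 12: L = 8, F = 23, f = 20, h = 4.
Median ≈ 8 + ((34 − 23) / 20) × 4 = 10.2000

10.20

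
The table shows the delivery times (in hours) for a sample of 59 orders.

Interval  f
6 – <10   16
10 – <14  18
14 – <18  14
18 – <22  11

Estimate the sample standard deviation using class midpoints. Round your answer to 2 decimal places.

Midpoints: 8, 12, 16, 20
n = 59, Σfm = 788, mean = 13.3559
Σfm² = 11600
Σf(m − x̄)² = Σfm² − (Σfm)²/n = 11600 − 788²/59 = 1075.5254
Sample variance = 1075.5254 / 58 = 18.5435
Standard deviation = √18.5435 = 4.3062

4.31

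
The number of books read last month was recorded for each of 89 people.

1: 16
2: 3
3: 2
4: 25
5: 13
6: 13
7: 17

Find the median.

Cumulative frequencies: 16, 19, 21, 46, 59, 72, 89
n = 89, so the median is the value in position (n+1)/2 = 45.
Position 45 falls at value 4.

4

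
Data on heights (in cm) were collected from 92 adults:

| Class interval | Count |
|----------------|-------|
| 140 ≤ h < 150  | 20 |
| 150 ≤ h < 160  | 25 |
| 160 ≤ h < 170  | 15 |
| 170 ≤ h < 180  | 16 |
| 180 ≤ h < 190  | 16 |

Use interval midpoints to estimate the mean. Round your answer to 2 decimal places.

163.15

Midpoints: 145, 155, 165, 175, 185
Σfm = 20×145 + 25×155 + 15×165 + 16×175 + 16×185 = 15010
n = Σf = 92
Mean = 15010 / 92 = 163.1522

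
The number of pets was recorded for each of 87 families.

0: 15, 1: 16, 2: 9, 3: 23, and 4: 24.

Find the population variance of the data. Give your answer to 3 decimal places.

Values: 0, 1, 2, 3, 4
n = 87, Σfx = 199, mean = 2.2874
Σfx² = 643
Σf(x − x̄)² = Σfx² − (Σfx)²/n = 643 − 199²/87 = 187.8161
Population variance = 187.8161 / 87 = 2.1588

2.159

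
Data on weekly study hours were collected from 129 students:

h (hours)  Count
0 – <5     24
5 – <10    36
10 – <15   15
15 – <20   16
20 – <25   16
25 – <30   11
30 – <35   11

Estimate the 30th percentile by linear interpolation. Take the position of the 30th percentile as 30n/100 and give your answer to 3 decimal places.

7.042

Cumulative frequencies: 24, 60, 75, 91, 107, 118, 129
n = 129; position = 30n/100 = 38.7.
This falls in the class 5 – <10: L = 5, F = 24, f = 36, h = 5.
30th percentile ≈ 5 + ((38.7 − 24) / 36) × 5 = 7.0417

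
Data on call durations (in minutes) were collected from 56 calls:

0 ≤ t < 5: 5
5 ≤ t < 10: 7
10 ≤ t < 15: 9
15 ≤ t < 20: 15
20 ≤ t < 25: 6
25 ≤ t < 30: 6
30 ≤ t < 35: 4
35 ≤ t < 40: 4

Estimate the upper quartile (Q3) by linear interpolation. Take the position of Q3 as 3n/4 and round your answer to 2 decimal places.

Cumulative frequencies: 5, 12, 21, 36, 42, 48, 52, 56
n = 56; position = 3n/4 = 42.
This falls in the class 20 ≤ t < 25: L = 20, F = 36, f = 6, h = 5.
Upper quartile ≈ 20 + ((42 − 36) / 6) × 5 = 25.0000

25.00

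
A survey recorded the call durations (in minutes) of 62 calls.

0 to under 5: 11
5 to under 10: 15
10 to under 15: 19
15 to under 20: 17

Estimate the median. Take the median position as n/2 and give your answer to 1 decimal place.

Cumulative frequencies: 11, 26, 45, 62
n = 62; position = n/2 = 31.
This falls in the class 10 to under 15: L = 10, F = 26, f = 19, h = 5.
Median ≈ 10 + ((31 − 26) / 19) × 5 = 11.3158

11.3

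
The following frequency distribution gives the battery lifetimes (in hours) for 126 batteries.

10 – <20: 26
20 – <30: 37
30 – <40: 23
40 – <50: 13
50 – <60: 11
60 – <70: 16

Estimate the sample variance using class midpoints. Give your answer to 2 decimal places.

Midpoints: 15, 25, 35, 45, 55, 65
n = 126, Σfm = 4350, mean = 34.5238
Σfm² = 184350
Σf(m − x̄)² = Σfm² − (Σfm)²/n = 184350 − 4350²/126 = 34171.4286
Sample variance = 34171.4286 / 125 = 273.3714

273.37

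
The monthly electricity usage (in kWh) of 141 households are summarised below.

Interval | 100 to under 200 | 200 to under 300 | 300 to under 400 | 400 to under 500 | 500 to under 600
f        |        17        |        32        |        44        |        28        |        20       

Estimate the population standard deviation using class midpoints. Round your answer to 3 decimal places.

Midpoints: 150, 250, 350, 450, 550
n = 141, Σfm = 49550, mean = 351.4184
Σfm² = 19492500
Σf(m − x̄)² = Σfm² − (Σfm)²/n = 19492500 − 49550²/141 = 2079716.3121
Population variance = 2079716.3121 / 141 = 14749.7611
Standard deviation = √14749.7611 = 121.4486

121.449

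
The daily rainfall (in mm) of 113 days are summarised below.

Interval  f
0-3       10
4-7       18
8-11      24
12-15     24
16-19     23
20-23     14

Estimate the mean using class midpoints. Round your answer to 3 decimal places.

12.119

Midpoints: 1.5, 5.5, 9.5, 13.5, 17.5, 21.5
Σfm = 10×1.5 + 18×5.5 + 24×9.5 + 24×13.5 + 23×17.5 + 14×21.5 = 1369.5
n = Σf = 113
Mean = 1369.5 / 113 = 12.1195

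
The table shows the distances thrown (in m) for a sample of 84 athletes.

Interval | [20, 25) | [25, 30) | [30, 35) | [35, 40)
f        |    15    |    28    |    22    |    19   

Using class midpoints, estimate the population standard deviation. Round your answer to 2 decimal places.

Midpoints: 22.5, 27.5, 32.5, 37.5
n = 84, Σfm = 2535, mean = 30.1786
Σfm² = 78725
Σf(m − x̄)² = Σfm² − (Σfm)²/n = 78725 − 2535²/84 = 2222.3214
Population variance = 2222.3214 / 84 = 26.4562
Standard deviation = √26.4562 = 5.1436

5.14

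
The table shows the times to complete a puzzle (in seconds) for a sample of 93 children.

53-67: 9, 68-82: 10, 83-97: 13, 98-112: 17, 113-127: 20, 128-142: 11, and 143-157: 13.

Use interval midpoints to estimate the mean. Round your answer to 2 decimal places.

Midpoints: 60, 75, 90, 105, 120, 135, 150
Σfm = 9×60 + 10×75 + 13×90 + 17×105 + 20×120 + 11×135 + 13×150 = 10080
n = Σf = 93
Mean = 10080 / 93 = 108.3871

108.39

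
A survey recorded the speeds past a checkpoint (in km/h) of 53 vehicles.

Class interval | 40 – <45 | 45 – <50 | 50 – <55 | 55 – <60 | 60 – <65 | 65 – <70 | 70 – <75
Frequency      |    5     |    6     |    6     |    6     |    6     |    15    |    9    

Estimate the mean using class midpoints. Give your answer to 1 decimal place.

Midpoints: 42.5, 47.5, 52.5, 57.5, 62.5, 67.5, 72.5
Σfm = 5×42.5 + 6×47.5 + 6×52.5 + 6×57.5 + 6×62.5 + 15×67.5 + 9×72.5 = 3197.5
n = Σf = 53
Mean = 3197.5 / 53 = 60.3302

60.3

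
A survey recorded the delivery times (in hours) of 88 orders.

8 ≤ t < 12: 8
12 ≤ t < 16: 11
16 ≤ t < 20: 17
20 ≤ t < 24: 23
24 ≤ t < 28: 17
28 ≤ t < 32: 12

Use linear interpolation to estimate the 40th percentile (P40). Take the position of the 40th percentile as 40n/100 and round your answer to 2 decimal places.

Cumulative frequencies: 8, 19, 36, 59, 76, 88
n = 88; position = 40n/100 = 35.2.
This falls in the class 16 ≤ t < 20: L = 16, F = 19, f = 17, h = 4.
40th percentile ≈ 16 + ((35.2 − 19) / 17) × 4 = 19.8118

19.81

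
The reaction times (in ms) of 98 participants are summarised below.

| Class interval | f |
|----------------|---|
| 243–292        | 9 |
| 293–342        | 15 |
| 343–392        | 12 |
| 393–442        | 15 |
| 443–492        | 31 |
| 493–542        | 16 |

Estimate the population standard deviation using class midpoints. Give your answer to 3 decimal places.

Midpoints: 267.5, 317.5, 367.5, 417.5, 467.5, 517.5
n = 98, Σfm = 40615, mean = 414.4388
Σfm² = 17451512.5
Σf(m − x̄)² = Σfm² − (Σfm)²/n = 17451512.5 − 40615²/98 = 619081.6327
Population variance = 619081.6327 / 98 = 6317.1595
Standard deviation = √6317.1595 = 79.4806

79.481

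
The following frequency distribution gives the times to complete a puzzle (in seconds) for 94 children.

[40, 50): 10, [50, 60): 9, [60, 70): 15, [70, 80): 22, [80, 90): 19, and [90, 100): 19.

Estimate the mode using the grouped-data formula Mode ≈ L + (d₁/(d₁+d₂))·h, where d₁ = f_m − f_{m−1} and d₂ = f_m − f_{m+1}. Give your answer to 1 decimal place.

Modal class: [70, 80) (highest frequency 22).
d₁ = 22 − 15 = 7, d₂ = 22 − 19 = 3
Mode ≈ 70 + (7/(7+3)) × 10 = 70 + 7.0000 = 77.0000

77.0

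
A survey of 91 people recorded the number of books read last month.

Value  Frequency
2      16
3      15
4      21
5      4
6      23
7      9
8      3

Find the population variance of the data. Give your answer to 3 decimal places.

Values: 2, 3, 4, 5, 6, 7, 8
n = 91, Σfx = 406, mean = 4.4615
Σfx² = 2096
Σf(x − x̄)² = Σfx² − (Σfx)²/n = 2096 − 406²/91 = 284.6154
Population variance = 284.6154 / 91 = 3.1276

3.128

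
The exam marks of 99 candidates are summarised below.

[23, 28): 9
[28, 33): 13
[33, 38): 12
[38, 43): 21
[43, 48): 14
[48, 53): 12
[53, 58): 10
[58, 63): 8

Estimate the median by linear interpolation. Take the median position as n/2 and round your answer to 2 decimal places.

Cumulative frequencies: 9, 22, 34, 55, 69, 81, 91, 99
n = 99; position = n/2 = 49.5.
This falls in the class [38, 43): L = 38, F = 34, f = 21, h = 5.
Median ≈ 38 + ((49.5 − 34) / 21) × 5 = 41.6905

41.69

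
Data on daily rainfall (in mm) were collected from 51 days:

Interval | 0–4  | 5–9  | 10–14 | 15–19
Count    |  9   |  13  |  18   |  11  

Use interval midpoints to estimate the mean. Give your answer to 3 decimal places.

Midpoints: 2, 7, 12, 17
Σfm = 9×2 + 13×7 + 18×12 + 11×17 = 512
n = Σf = 51
Mean = 512 / 51 = 10.0392

10.039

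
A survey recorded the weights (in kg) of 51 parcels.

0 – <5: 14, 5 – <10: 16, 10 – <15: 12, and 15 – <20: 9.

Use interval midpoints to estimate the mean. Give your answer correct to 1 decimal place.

Midpoints: 2.5, 7.5, 12.5, 17.5
Σfm = 14×2.5 + 16×7.5 + 12×12.5 + 9×17.5 = 462.5
n = Σf = 51
Mean = 462.5 / 51 = 9.0686

9.1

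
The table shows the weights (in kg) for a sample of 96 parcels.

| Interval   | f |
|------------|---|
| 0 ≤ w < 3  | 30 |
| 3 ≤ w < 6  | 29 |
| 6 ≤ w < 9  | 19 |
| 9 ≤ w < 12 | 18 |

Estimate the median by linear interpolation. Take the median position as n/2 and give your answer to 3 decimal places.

4.862

Cumulative frequencies: 30, 59, 78, 96
n = 96; position = n/2 = 48.
This falls in the class 3 ≤ w < 6: L = 3, F = 30, f = 29, h = 3.
Median ≈ 3 + ((48 − 30) / 29) × 3 = 4.8621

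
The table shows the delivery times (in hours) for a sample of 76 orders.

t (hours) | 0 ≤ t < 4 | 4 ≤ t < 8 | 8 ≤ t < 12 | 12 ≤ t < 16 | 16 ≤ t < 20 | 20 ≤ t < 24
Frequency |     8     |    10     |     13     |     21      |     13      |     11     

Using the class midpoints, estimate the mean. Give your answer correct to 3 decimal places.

12.842

Midpoints: 2, 6, 10, 14, 18, 22
Σfm = 8×2 + 10×6 + 13×10 + 21×14 + 13×18 + 11×22 = 976
n = Σf = 76
Mean = 976 / 76 = 12.8421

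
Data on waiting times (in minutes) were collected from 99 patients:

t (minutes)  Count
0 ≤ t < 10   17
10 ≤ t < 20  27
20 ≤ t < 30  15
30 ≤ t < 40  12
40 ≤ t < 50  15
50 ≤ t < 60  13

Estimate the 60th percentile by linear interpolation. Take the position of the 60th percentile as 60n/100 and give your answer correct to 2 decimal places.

Cumulative frequencies: 17, 44, 59, 71, 86, 99
n = 99; position = 60n/100 = 59.4.
This falls in the class 30 ≤ t < 40: L = 30, F = 59, f = 12, h = 10.
60th percentile ≈ 30 + ((59.4 − 59) / 12) × 10 = 30.3333

30.33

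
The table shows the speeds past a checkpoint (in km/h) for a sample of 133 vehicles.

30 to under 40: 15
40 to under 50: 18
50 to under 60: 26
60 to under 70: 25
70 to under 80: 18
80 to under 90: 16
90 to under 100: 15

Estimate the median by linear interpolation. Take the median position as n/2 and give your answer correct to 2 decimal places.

63.00

Cumulative frequencies: 15, 33, 59, 84, 102, 118, 133
n = 133; position = n/2 = 66.5.
This falls in the class 60 to under 70: L = 60, F = 59, f = 25, h = 10.
Median ≈ 60 + ((66.5 − 59) / 25) × 10 = 63.0000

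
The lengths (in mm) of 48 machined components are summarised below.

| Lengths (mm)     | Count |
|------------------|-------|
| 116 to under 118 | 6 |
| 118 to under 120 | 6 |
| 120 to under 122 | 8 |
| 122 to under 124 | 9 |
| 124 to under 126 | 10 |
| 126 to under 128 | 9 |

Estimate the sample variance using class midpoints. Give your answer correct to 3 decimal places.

Midpoints: 117, 119, 121, 123, 125, 127
n = 48, Σfm = 5884, mean = 122.5833
Σfm² = 721800
Σf(m − x̄)² = Σfm² − (Σfm)²/n = 721800 − 5884²/48 = 519.6667
Sample variance = 519.6667 / 47 = 11.0567

11.057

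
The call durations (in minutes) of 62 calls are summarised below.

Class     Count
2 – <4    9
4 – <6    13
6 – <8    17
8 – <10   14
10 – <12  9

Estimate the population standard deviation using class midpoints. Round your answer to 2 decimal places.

2.53

Midpoints: 3, 5, 7, 9, 11
n = 62, Σfm = 436, mean = 7.0323
Σfm² = 3462
Σf(m − x̄)² = Σfm² − (Σfm)²/n = 3462 − 436²/62 = 395.9355
Population variance = 395.9355 / 62 = 6.3861
Standard deviation = √6.3861 = 2.5271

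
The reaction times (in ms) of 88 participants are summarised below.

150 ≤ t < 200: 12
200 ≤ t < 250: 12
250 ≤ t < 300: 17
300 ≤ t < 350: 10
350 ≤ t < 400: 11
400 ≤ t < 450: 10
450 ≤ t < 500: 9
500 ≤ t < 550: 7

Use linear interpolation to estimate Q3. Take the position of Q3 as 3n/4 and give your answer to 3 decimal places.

Cumulative frequencies: 12, 24, 41, 51, 62, 72, 81, 88
n = 88; position = 3n/4 = 66.
This falls in the class 400 ≤ t < 450: L = 400, F = 62, f = 10, h = 50.
Upper quartile ≈ 400 + ((66 − 62) / 10) × 50 = 420.0000

420.000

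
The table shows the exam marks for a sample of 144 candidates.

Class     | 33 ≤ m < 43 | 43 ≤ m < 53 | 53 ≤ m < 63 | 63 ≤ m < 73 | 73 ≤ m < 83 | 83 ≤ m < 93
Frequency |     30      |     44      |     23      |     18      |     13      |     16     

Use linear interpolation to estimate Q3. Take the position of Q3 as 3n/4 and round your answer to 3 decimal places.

Cumulative frequencies: 30, 74, 97, 115, 128, 144
n = 144; position = 3n/4 = 108.
This falls in the class 63 ≤ m < 73: L = 63, F = 97, f = 18, h = 10.
Upper quartile ≈ 63 + ((108 − 97) / 18) × 10 = 69.1111

69.111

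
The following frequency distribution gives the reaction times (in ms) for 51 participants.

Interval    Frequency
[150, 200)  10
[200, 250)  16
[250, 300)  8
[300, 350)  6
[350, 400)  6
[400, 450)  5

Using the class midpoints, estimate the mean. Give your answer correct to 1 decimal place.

Midpoints: 175, 225, 275, 325, 375, 425
Σfm = 10×175 + 16×225 + 8×275 + 6×325 + 6×375 + 5×425 = 13875
n = Σf = 51
Mean = 13875 / 51 = 272.0588

272.1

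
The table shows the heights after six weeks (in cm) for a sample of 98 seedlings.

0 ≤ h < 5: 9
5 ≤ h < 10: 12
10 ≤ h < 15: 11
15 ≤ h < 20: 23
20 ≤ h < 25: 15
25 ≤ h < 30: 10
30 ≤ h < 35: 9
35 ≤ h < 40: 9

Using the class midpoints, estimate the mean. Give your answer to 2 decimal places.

19.34

Midpoints: 2.5, 7.5, 12.5, 17.5, 22.5, 27.5, 32.5, 37.5
Σfm = 9×2.5 + 12×7.5 + 11×12.5 + 23×17.5 + 15×22.5 + 10×27.5 + 9×32.5 + 9×37.5 = 1895
n = Σf = 98
Mean = 1895 / 98 = 19.3367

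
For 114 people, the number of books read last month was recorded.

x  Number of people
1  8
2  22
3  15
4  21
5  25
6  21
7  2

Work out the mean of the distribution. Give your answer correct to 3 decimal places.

3.912

Values: 1, 2, 3, 4, 5, 6, 7
Σfx = 8×1 + 22×2 + 15×3 + 21×4 + 25×5 + 21×6 + 2×7 = 446
n = Σf = 114
Mean = 446 / 114 = 3.9123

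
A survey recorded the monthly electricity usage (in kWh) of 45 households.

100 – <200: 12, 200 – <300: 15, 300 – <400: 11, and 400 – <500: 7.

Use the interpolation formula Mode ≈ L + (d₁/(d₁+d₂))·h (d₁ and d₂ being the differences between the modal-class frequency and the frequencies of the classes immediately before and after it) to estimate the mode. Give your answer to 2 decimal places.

242.86

Modal class: 200 – <300 (highest frequency 15).
d₁ = 15 − 12 = 3, d₂ = 15 − 11 = 4
Mode ≈ 200 + (3/(3+4)) × 100 = 200 + 42.8571 = 242.8571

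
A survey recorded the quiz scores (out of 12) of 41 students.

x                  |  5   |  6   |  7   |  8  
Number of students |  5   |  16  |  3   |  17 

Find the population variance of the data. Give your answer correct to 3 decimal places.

1.244

Values: 5, 6, 7, 8
n = 41, Σfx = 278, mean = 6.7805
Σfx² = 1936
Σf(x − x̄)² = Σfx² − (Σfx)²/n = 1936 − 278²/41 = 51.0244
Population variance = 51.0244 / 41 = 1.2445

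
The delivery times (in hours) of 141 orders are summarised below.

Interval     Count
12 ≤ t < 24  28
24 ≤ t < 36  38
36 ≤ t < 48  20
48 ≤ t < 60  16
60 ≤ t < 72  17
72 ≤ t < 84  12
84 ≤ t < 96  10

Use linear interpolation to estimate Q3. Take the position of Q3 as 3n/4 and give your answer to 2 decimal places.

62.65

Cumulative frequencies: 28, 66, 86, 102, 119, 131, 141
n = 141; position = 3n/4 = 105.75.
This falls in the class 60 ≤ t < 72: L = 60, F = 102, f = 17, h = 12.
Upper quartile ≈ 60 + ((105.75 − 102) / 17) × 12 = 62.6471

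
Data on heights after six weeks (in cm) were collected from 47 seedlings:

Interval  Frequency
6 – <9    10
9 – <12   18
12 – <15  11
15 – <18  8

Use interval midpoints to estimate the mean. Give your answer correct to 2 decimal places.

Midpoints: 7.5, 10.5, 13.5, 16.5
Σfm = 10×7.5 + 18×10.5 + 11×13.5 + 8×16.5 = 544.5
n = Σf = 47
Mean = 544.5 / 47 = 11.5851

11.59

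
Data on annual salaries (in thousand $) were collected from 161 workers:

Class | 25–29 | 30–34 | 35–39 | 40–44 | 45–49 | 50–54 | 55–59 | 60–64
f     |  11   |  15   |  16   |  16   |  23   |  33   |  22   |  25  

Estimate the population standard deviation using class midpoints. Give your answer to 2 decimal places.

10.69

Midpoints: 27, 32, 37, 42, 47, 52, 57, 62
n = 161, Σfm = 7642, mean = 47.4658
Σfm² = 381124
Σf(m − x̄)² = Σfm² − (Σfm)²/n = 381124 − 7642²/161 = 18390.0621
Population variance = 18390.0621 / 161 = 114.2240
Standard deviation = √114.2240 = 10.6876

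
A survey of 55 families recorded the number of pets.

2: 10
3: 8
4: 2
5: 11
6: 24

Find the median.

Cumulative frequencies: 10, 18, 20, 31, 55
n = 55, so the median is the value in position (n+1)/2 = 28.
Position 28 falls at value 5.

5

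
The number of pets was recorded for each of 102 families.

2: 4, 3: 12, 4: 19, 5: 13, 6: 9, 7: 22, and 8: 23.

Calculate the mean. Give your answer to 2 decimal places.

Values: 2, 3, 4, 5, 6, 7, 8
Σfx = 4×2 + 12×3 + 19×4 + 13×5 + 9×6 + 22×7 + 23×8 = 577
n = Σf = 102
Mean = 577 / 102 = 5.6569

5.66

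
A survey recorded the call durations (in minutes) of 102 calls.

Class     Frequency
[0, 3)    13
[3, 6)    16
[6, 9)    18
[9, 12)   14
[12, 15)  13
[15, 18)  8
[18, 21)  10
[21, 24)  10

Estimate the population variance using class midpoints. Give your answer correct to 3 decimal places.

43.502

Midpoints: 1.5, 4.5, 7.5, 10.5, 13.5, 16.5, 19.5, 22.5
n = 102, Σfm = 1101, mean = 10.7941
Σfm² = 16321.5
Σf(m − x̄)² = Σfm² − (Σfm)²/n = 16321.5 − 1101²/102 = 4437.1765
Population variance = 4437.1765 / 102 = 43.5017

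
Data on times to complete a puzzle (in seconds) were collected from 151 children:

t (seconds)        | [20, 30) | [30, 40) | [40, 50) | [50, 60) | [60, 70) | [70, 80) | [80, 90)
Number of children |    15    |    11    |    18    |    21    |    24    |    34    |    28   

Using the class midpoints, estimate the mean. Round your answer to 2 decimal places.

61.03

Midpoints: 25, 35, 45, 55, 65, 75, 85
Σfm = 15×25 + 11×35 + 18×45 + 21×55 + 24×65 + 34×75 + 28×85 = 9215
n = Σf = 151
Mean = 9215 / 151 = 61.0265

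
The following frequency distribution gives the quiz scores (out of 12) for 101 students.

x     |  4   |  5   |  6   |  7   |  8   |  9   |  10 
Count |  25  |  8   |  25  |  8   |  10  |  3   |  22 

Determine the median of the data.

Cumulative frequencies: 25, 33, 58, 66, 76, 79, 101
n = 101, so the median is the value in position (n+1)/2 = 51.
Position 51 falls at value 6.

6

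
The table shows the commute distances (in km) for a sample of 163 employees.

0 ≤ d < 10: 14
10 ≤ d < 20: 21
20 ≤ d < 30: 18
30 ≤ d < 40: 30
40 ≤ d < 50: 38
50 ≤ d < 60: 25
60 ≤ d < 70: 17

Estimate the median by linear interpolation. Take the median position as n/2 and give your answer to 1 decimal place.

39.5

Cumulative frequencies: 14, 35, 53, 83, 121, 146, 163
n = 163; position = n/2 = 81.5.
This falls in the class 30 ≤ d < 40: L = 30, F = 53, f = 30, h = 10.
Median ≈ 30 + ((81.5 − 53) / 30) × 10 = 39.5000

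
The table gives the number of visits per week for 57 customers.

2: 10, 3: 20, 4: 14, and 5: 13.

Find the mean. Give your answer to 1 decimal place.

Values: 2, 3, 4, 5
Σfx = 10×2 + 20×3 + 14×4 + 13×5 = 201
n = Σf = 57
Mean = 201 / 57 = 3.5263

3.5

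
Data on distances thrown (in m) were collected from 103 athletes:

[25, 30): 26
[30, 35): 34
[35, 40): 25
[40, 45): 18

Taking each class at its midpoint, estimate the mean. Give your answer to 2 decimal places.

Midpoints: 27.5, 32.5, 37.5, 42.5
Σfm = 26×27.5 + 34×32.5 + 25×37.5 + 18×42.5 = 3522.5
n = Σf = 103
Mean = 3522.5 / 103 = 34.1990

34.20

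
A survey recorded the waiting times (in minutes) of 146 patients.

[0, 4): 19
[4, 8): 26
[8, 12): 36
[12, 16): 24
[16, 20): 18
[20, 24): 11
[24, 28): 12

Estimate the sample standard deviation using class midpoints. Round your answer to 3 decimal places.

7.034

Midpoints: 2, 6, 10, 14, 18, 22, 26
n = 146, Σfm = 1768, mean = 12.1096
Σfm² = 28584
Σf(m − x̄)² = Σfm² − (Σfm)²/n = 28584 − 1768²/146 = 7174.2466
Sample variance = 7174.2466 / 145 = 49.4776
Standard deviation = √49.4776 = 7.0340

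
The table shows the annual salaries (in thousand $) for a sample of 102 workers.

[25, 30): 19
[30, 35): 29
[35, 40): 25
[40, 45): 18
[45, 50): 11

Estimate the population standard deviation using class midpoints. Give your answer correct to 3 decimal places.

6.259

Midpoints: 27.5, 32.5, 37.5, 42.5, 47.5
n = 102, Σfm = 3690, mean = 36.1765
Σfm² = 137487.5
Σf(m − x̄)² = Σfm² − (Σfm)²/n = 137487.5 − 3690²/102 = 3996.3235
Population variance = 3996.3235 / 102 = 39.1796
Standard deviation = √39.1796 = 6.2594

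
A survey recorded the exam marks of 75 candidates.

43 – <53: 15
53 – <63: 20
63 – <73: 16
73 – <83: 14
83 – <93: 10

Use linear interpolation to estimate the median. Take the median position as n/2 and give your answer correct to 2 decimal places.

Cumulative frequencies: 15, 35, 51, 65, 75
n = 75; position = n/2 = 37.5.
This falls in the class 63 – <73: L = 63, F = 35, f = 16, h = 10.
Median ≈ 63 + ((37.5 − 35) / 16) × 10 = 64.5625

64.56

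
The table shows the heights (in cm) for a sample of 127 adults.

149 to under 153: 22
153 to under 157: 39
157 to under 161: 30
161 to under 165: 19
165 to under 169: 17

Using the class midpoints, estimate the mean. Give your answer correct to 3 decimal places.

158.055

Midpoints: 151, 155, 159, 163, 167
Σfm = 22×151 + 39×155 + 30×159 + 19×163 + 17×167 = 20073
n = Σf = 127
Mean = 20073 / 127 = 158.0551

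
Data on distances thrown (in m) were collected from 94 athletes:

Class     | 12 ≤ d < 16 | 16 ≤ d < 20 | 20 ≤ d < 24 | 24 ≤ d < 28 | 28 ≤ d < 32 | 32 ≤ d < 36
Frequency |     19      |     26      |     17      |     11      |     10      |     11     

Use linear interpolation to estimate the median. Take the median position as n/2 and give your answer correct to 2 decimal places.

Cumulative frequencies: 19, 45, 62, 73, 83, 94
n = 94; position = n/2 = 47.
This falls in the class 20 ≤ d < 24: L = 20, F = 45, f = 17, h = 4.
Median ≈ 20 + ((47 − 45) / 17) × 4 = 20.4706

20.47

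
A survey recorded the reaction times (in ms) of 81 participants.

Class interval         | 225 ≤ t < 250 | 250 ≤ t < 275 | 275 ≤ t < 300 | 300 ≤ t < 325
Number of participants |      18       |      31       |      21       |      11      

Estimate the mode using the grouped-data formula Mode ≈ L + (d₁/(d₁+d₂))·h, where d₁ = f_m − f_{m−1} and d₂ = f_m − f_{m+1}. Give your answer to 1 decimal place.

Modal class: 250 ≤ t < 275 (highest frequency 31).
d₁ = 31 − 18 = 13, d₂ = 31 − 21 = 10
Mode ≈ 250 + (13/(13+10)) × 25 = 250 + 14.1304 = 264.1304

264.1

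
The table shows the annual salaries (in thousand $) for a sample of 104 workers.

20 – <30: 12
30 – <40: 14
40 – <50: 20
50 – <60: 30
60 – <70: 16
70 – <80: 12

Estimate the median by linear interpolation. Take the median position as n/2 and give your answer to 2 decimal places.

Cumulative frequencies: 12, 26, 46, 76, 92, 104
n = 104; position = n/2 = 52.
This falls in the class 50 – <60: L = 50, F = 46, f = 30, h = 10.
Median ≈ 50 + ((52 − 46) / 30) × 10 = 52.0000

52.00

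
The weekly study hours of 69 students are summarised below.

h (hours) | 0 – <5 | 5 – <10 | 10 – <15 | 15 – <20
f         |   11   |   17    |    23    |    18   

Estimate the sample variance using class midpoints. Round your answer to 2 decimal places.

Midpoints: 2.5, 7.5, 12.5, 17.5
n = 69, Σfm = 757.5, mean = 10.9783
Σfm² = 10131.25
Σf(m − x̄)² = Σfm² − (Σfm)²/n = 10131.25 − 757.5²/69 = 1815.2174
Sample variance = 1815.2174 / 68 = 26.6944

26.69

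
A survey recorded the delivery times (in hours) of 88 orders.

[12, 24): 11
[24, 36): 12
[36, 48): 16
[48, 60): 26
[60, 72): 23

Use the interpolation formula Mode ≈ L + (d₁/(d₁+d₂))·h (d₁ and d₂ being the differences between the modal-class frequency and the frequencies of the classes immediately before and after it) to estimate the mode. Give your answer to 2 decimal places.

Modal class: [48, 60) (highest frequency 26).
d₁ = 26 − 16 = 10, d₂ = 26 − 23 = 3
Mode ≈ 48 + (10/(10+3)) × 12 = 48 + 9.2308 = 57.2308

57.23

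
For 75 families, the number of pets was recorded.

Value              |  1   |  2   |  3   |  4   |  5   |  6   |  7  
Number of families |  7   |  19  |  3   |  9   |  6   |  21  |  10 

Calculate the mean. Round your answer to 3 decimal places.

4.213

Values: 1, 2, 3, 4, 5, 6, 7
Σfx = 7×1 + 19×2 + 3×3 + 9×4 + 6×5 + 21×6 + 10×7 = 316
n = Σf = 75
Mean = 316 / 75 = 4.2133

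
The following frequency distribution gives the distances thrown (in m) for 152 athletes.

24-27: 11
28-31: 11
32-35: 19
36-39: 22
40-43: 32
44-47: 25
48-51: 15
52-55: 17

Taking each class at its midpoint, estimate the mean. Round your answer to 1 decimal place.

Midpoints: 25.5, 29.5, 33.5, 37.5, 41.5, 45.5, 49.5, 53.5
Σfm = 11×25.5 + 11×29.5 + 19×33.5 + 22×37.5 + 32×41.5 + 25×45.5 + 15×49.5 + 17×53.5 = 6184
n = Σf = 152
Mean = 6184 / 152 = 40.6842

40.7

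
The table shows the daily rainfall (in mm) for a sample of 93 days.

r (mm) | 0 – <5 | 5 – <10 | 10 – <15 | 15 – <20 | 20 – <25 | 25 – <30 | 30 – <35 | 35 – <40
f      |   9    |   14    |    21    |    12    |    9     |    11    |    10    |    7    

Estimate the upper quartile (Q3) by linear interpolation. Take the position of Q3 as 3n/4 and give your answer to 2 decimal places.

27.16

Cumulative frequencies: 9, 23, 44, 56, 65, 76, 86, 93
n = 93; position = 3n/4 = 69.75.
This falls in the class 25 – <30: L = 25, F = 65, f = 11, h = 5.
Upper quartile ≈ 25 + ((69.75 − 65) / 11) × 5 = 27.1591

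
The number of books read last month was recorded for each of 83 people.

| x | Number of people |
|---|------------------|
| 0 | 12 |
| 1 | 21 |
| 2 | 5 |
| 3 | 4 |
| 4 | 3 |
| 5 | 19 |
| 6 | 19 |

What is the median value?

Cumulative frequencies: 12, 33, 38, 42, 45, 64, 83
n = 83, so the median is the value in position (n+1)/2 = 42.
Position 42 falls at value 3.

3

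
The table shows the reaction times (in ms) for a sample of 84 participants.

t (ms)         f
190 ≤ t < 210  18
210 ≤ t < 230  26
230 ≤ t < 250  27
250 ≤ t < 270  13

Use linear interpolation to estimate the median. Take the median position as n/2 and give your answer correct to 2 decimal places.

228.46

Cumulative frequencies: 18, 44, 71, 84
n = 84; position = n/2 = 42.
This falls in the class 210 ≤ t < 230: L = 210, F = 18, f = 26, h = 20.
Median ≈ 210 + ((42 − 18) / 26) × 20 = 228.4615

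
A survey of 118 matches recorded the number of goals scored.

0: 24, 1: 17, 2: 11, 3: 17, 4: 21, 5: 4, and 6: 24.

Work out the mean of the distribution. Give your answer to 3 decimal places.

2.864

Values: 0, 1, 2, 3, 4, 5, 6
Σfx = 24×0 + 17×1 + 11×2 + 17×3 + 21×4 + 4×5 + 24×6 = 338
n = Σf = 118
Mean = 338 / 118 = 2.8644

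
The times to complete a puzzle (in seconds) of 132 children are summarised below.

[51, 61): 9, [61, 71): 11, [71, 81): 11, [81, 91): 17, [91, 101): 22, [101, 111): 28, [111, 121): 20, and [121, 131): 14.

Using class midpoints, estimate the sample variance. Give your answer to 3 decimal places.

410.664

Midpoints: 56, 66, 76, 86, 96, 106, 116, 126
n = 132, Σfm = 12692, mean = 96.1515
Σfm² = 1274152
Σf(m − x̄)² = Σfm² − (Σfm)²/n = 1274152 − 12692²/132 = 53796.9697
Sample variance = 53796.9697 / 131 = 410.6639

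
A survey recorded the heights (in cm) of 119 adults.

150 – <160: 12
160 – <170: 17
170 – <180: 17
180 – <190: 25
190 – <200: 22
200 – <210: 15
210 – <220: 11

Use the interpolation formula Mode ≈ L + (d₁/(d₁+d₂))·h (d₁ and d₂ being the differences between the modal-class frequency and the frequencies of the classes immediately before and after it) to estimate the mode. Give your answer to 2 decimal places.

187.27

Modal class: 180 – <190 (highest frequency 25).
d₁ = 25 − 17 = 8, d₂ = 25 − 22 = 3
Mode ≈ 180 + (8/(8+3)) × 10 = 180 + 7.2727 = 187.2727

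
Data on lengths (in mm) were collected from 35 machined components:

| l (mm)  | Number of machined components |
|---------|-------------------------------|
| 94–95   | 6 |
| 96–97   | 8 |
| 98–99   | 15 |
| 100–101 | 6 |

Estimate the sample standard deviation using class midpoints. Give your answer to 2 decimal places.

Midpoints: 94.5, 96.5, 98.5, 100.5
n = 35, Σfm = 3419.5, mean = 97.7000
Σfm² = 334214.75
Σf(m − x̄)² = Σfm² − (Σfm)²/n = 334214.75 − 3419.5²/35 = 129.6000
Sample variance = 129.6000 / 34 = 3.8118
Standard deviation = √3.8118 = 1.9524

1.95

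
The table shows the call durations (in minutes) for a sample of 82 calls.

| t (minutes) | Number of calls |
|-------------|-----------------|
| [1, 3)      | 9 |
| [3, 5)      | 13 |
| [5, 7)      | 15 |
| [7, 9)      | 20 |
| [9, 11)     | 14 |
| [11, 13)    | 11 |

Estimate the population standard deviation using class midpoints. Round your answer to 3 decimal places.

3.072

Midpoints: 2, 4, 6, 8, 10, 12
n = 82, Σfm = 592, mean = 7.2195
Σfm² = 5048
Σf(m − x̄)² = Σfm² − (Σfm)²/n = 5048 − 592²/82 = 774.0488
Population variance = 774.0488 / 82 = 9.4396
Standard deviation = √9.4396 = 3.0724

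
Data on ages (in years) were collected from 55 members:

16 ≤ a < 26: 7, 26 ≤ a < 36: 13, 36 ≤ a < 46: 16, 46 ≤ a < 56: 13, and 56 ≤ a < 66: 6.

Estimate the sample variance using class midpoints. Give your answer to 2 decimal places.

144.31

Midpoints: 21, 31, 41, 51, 61
n = 55, Σfm = 2235, mean = 40.6364
Σfm² = 98615
Σf(m − x̄)² = Σfm² − (Σfm)²/n = 98615 − 2235²/55 = 7792.7273
Sample variance = 7792.7273 / 54 = 144.3098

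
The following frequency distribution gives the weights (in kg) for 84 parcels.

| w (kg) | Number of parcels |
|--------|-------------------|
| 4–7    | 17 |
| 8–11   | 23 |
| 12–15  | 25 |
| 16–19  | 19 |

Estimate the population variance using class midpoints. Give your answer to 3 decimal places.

17.678

Midpoints: 5.5, 9.5, 13.5, 17.5
n = 84, Σfm = 982, mean = 11.6905
Σfm² = 12965
Σf(m − x̄)² = Σfm² − (Σfm)²/n = 12965 − 982²/84 = 1484.9524
Population variance = 1484.9524 / 84 = 17.6780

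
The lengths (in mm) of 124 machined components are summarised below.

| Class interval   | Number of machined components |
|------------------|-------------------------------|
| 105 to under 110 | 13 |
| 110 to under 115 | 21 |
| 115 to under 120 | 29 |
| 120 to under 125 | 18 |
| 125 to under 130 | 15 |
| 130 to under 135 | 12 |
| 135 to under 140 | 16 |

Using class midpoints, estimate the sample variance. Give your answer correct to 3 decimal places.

87.954

Midpoints: 107.5, 112.5, 117.5, 122.5, 127.5, 132.5, 137.5
n = 124, Σfm = 15075, mean = 121.5726
Σfm² = 1843525
Σf(m − x̄)² = Σfm² − (Σfm)²/n = 1843525 − 15075²/124 = 10818.3468
Sample variance = 10818.3468 / 123 = 87.9540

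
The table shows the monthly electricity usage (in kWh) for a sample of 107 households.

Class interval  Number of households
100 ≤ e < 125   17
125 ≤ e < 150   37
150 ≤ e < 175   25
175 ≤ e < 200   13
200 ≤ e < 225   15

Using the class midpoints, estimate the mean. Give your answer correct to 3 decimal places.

Midpoints: 112.5, 137.5, 162.5, 187.5, 212.5
Σfm = 17×112.5 + 37×137.5 + 25×162.5 + 13×187.5 + 15×212.5 = 16687.5
n = Σf = 107
Mean = 16687.5 / 107 = 155.9579

155.958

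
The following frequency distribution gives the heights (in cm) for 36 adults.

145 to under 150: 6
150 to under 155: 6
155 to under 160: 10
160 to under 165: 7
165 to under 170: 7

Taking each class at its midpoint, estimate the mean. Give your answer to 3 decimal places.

Midpoints: 147.5, 152.5, 157.5, 162.5, 167.5
Σfm = 6×147.5 + 6×152.5 + 10×157.5 + 7×162.5 + 7×167.5 = 5685
n = Σf = 36
Mean = 5685 / 36 = 157.9167

157.917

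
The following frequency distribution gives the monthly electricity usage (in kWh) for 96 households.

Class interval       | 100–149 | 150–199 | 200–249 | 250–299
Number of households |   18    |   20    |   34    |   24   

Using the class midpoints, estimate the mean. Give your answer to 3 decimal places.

Midpoints: 124.5, 174.5, 224.5, 274.5
Σfm = 18×124.5 + 20×174.5 + 34×224.5 + 24×274.5 = 19952
n = Σf = 96
Mean = 19952 / 96 = 207.8333

207.833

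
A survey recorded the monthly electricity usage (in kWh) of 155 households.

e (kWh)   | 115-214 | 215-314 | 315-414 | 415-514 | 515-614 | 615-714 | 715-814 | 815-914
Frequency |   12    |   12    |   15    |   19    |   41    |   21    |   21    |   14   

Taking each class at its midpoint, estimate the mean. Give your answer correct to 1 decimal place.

546.4

Midpoints: 164.5, 264.5, 364.5, 464.5, 564.5, 664.5, 764.5, 864.5
Σfm = 12×164.5 + 12×264.5 + 15×364.5 + 19×464.5 + 41×564.5 + 21×664.5 + 21×764.5 + 14×864.5 = 84697.5
n = Σf = 155
Mean = 84697.5 / 155 = 546.4355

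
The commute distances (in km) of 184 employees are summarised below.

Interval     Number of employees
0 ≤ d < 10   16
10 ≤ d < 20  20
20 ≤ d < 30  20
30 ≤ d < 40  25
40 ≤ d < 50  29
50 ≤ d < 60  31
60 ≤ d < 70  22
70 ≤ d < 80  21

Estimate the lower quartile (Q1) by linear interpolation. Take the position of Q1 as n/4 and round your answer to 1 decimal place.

25.0

Cumulative frequencies: 16, 36, 56, 81, 110, 141, 163, 184
n = 184; position = n/4 = 46.
This falls in the class 20 ≤ d < 30: L = 20, F = 36, f = 20, h = 10.
Lower quartile ≈ 20 + ((46 − 36) / 20) × 10 = 25.0000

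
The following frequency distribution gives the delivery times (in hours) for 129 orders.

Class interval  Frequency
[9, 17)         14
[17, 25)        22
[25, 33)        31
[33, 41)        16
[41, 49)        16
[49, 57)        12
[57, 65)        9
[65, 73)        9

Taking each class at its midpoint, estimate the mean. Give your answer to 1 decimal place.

Midpoints: 13, 21, 29, 37, 45, 53, 61, 69
Σfm = 14×13 + 22×21 + 31×29 + 16×37 + 16×45 + 12×53 + 9×61 + 9×69 = 4661
n = Σf = 129
Mean = 4661 / 129 = 36.1318

36.1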